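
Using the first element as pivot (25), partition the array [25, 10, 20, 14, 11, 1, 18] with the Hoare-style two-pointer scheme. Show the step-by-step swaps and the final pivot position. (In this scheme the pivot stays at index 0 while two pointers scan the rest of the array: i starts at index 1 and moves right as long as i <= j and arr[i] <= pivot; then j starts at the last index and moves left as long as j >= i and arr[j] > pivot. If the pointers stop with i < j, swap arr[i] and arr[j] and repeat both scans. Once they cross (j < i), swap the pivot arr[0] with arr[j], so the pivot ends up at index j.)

Hoare-style two-pointer partition with pivot = 25:

Initial array: [25, 10, 20, 14, 11, 1, 18]

Pointers start at i = 1, j = 6.
i ends at 7, j ends at 6: the pointers have crossed (j < i), so scanning stops.

Swap pivot arr[0] with arr[6] to place pivot at position 6: [18, 10, 20, 14, 11, 1, 25]
Pivot position: 6

After partitioning with pivot 25, the array becomes [18, 10, 20, 14, 11, 1, 25]. The pivot is placed at index 6. All elements to the left of the pivot are <= 25, and all elements to the right are > 25.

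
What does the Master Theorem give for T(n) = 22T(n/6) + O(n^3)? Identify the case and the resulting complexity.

Master Theorem for T(n) = 22T(n/6) + O(n^3):

a = 22, b = 6, c = 3
log_b(a) = log_6(22) = 1.7251

Case 3: c = 3 > log_6(22) = 1.7251
T(n) = O(n^3) = O(n^3)

For T(n) = 22T(n/6) + O(n^3): log_6(22) = 1.7251. This is Case 3 of the Master Theorem (c > log_b(a), work dominated by root), giving O(n^3).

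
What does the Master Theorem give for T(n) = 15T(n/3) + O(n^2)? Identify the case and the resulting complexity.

Master Theorem for T(n) = 15T(n/3) + O(n^2):

a = 15, b = 3, c = 2
log_b(a) = log_3(15) = 2.4650

Case 1: c = 2 < log_3(15) = 2.4650
T(n) = O(n^(log_3 15))

For T(n) = 15T(n/3) + O(n^2): log_3(15) = 2.4650. This is Case 1 of the Master Theorem (c < log_b(a), work dominated by leaves), giving O(n^(log_3 15)).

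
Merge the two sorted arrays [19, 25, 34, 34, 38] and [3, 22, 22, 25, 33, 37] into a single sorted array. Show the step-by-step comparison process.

Merging process:

Compare 19 vs 3: take 3 from right. Merged: [3]
Compare 19 vs 22: take 19 from left. Merged: [3, 19]
Compare 25 vs 22: take 22 from right. Merged: [3, 19, 22]
Compare 25 vs 22: take 22 from right. Merged: [3, 19, 22, 22]
Compare 25 vs 25: take 25 from left. Merged: [3, 19, 22, 22, 25]
Compare 34 vs 25: take 25 from right. Merged: [3, 19, 22, 22, 25, 25]
Compare 34 vs 33: take 33 from right. Merged: [3, 19, 22, 22, 25, 25, 33]
Compare 34 vs 37: take 34 from left. Merged: [3, 19, 22, 22, 25, 25, 33, 34]
Compare 34 vs 37: take 34 from left. Merged: [3, 19, 22, 22, 25, 25, 33, 34, 34]
Compare 38 vs 37: take 37 from right. Merged: [3, 19, 22, 22, 25, 25, 33, 34, 34, 37]
Append remaining from left: [38]. Merged: [3, 19, 22, 22, 25, 25, 33, 34, 34, 37, 38]

Final merged array: [3, 19, 22, 22, 25, 25, 33, 34, 34, 37, 38]
Total comparisons: 10

The merged array is [3, 19, 22, 22, 25, 25, 33, 34, 34, 37, 38], requiring 10 comparisons. The merge step runs in O(n) time where n is the total number of elements.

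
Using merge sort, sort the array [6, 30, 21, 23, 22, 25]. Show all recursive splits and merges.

Merge sort trace:

Split: [6, 30, 21, 23, 22, 25] -> [6, 30, 21] and [23, 22, 25]
  Split: [6, 30, 21] -> [6] and [30, 21]
    Split: [30, 21] -> [30] and [21]
    Merge: [30] + [21] -> [21, 30]
  Merge: [6] + [21, 30] -> [6, 21, 30]
  Split: [23, 22, 25] -> [23] and [22, 25]
    Split: [22, 25] -> [22] and [25]
    Merge: [22] + [25] -> [22, 25]
  Merge: [23] + [22, 25] -> [22, 23, 25]
Merge: [6, 21, 30] + [22, 23, 25] -> [6, 21, 22, 23, 25, 30]

Final sorted array: [6, 21, 22, 23, 25, 30]

The merge sort proceeds by recursively splitting the array and merging sorted halves.
After all merges, the sorted array is [6, 21, 22, 23, 25, 30].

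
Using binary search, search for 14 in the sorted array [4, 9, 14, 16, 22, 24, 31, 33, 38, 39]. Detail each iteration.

Binary search for 14 in [4, 9, 14, 16, 22, 24, 31, 33, 38, 39]:

lo=0, hi=9, mid=4, arr[mid]=22 -> 22 > 14, search left half
lo=0, hi=3, mid=1, arr[mid]=9 -> 9 < 14, search right half
lo=2, hi=3, mid=2, arr[mid]=14 -> Found target at index 2!

Binary search finds 14 at index 2 after 3 comparisons. The search repeatedly halves the search space by comparing with the middle element.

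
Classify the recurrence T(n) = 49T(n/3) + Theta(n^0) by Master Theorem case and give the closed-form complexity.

Master Theorem for T(n) = 49T(n/3) + O(n^0):

a = 49, b = 3, c = 0
log_b(a) = log_3(49) = 3.5425

Case 1: c = 0 < log_3(49) = 3.5425
T(n) = O(n^(log_3 49))

For T(n) = 49T(n/3) + O(n^0): log_3(49) = 3.5425. This is Case 1 of the Master Theorem (c < log_b(a), work dominated by leaves), giving O(n^(log_3 49)).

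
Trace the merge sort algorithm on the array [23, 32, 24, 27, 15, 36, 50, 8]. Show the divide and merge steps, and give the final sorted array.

Merge sort trace:

Split: [23, 32, 24, 27, 15, 36, 50, 8] -> [23, 32, 24, 27] and [15, 36, 50, 8]
  Split: [23, 32, 24, 27] -> [23, 32] and [24, 27]
    Split: [23, 32] -> [23] and [32]
    Merge: [23] + [32] -> [23, 32]
    Split: [24, 27] -> [24] and [27]
    Merge: [24] + [27] -> [24, 27]
  Merge: [23, 32] + [24, 27] -> [23, 24, 27, 32]
  Split: [15, 36, 50, 8] -> [15, 36] and [50, 8]
    Split: [15, 36] -> [15] and [36]
    Merge: [15] + [36] -> [15, 36]
    Split: [50, 8] -> [50] and [8]
    Merge: [50] + [8] -> [8, 50]
  Merge: [15, 36] + [8, 50] -> [8, 15, 36, 50]
Merge: [23, 24, 27, 32] + [8, 15, 36, 50] -> [8, 15, 23, 24, 27, 32, 36, 50]

Final sorted array: [8, 15, 23, 24, 27, 32, 36, 50]

The merge sort proceeds by recursively splitting the array and merging sorted halves.
After all merges, the sorted array is [8, 15, 23, 24, 27, 32, 36, 50].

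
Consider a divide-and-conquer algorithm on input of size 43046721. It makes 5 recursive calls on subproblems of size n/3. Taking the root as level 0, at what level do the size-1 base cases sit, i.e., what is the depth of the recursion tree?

For divide and conquer with division factor 3:

Problem sizes at each level:
Level 0: 43046721
Level 1: 14348907
Level 2: 4782969
Level 3: 1594323
Level 4: 531441
Level 5: 177147
Level 6: 59049
Level 7: 19683
Level 8: 6561
Level 9: 2187
Level 10: 729
Level 11: 243
Level 12: 81
Level 13: 27
Level 14: 9
Level 15: 3
Level 16: 1

The root is level 0 and the size-1 base case is level 16 (the tree spans levels 0 through 16, i.e. 17 levels counting the root), so the depth is the number of divisions: log_3(43046721) = 16

The recursion tree depth is log_3(43046721) = 16. At each level, the problem size is divided by 3, so it takes 16 divisions to reduce to a base case of size 1. The algorithm makes 5 recursive calls at each level.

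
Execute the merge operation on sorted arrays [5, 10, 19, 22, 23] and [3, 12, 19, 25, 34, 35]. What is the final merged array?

Merging process:

Compare 5 vs 3: take 3 from right. Merged: [3]
Compare 5 vs 12: take 5 from left. Merged: [3, 5]
Compare 10 vs 12: take 10 from left. Merged: [3, 5, 10]
Compare 19 vs 12: take 12 from right. Merged: [3, 5, 10, 12]
Compare 19 vs 19: take 19 from left. Merged: [3, 5, 10, 12, 19]
Compare 22 vs 19: take 19 from right. Merged: [3, 5, 10, 12, 19, 19]
Compare 22 vs 25: take 22 from left. Merged: [3, 5, 10, 12, 19, 19, 22]
Compare 23 vs 25: take 23 from left. Merged: [3, 5, 10, 12, 19, 19, 22, 23]
Append remaining from right: [25, 34, 35]. Merged: [3, 5, 10, 12, 19, 19, 22, 23, 25, 34, 35]

Final merged array: [3, 5, 10, 12, 19, 19, 22, 23, 25, 34, 35]
Total comparisons: 8

The merged array is [3, 5, 10, 12, 19, 19, 22, 23, 25, 34, 35], requiring 8 comparisons. The merge step runs in O(n) time where n is the total number of elements.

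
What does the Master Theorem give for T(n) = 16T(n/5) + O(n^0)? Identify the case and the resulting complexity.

Master Theorem for T(n) = 16T(n/5) + O(n^0):

a = 16, b = 5, c = 0
log_b(a) = log_5(16) = 1.7227

Case 1: c = 0 < log_5(16) = 1.7227
T(n) = O(n^(log_5 16))

For T(n) = 16T(n/5) + O(n^0): log_5(16) = 1.7227. This is Case 1 of the Master Theorem (c < log_b(a), work dominated by leaves), giving O(n^(log_5 16)).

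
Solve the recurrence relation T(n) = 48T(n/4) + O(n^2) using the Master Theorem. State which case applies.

Master Theorem for T(n) = 48T(n/4) + O(n^2):

a = 48, b = 4, c = 2
log_b(a) = log_4(48) = 2.7925

Case 1: c = 2 < log_4(48) = 2.7925
T(n) = O(n^(log_4 48))

For T(n) = 48T(n/4) + O(n^2): log_4(48) = 2.7925. This is Case 1 of the Master Theorem (c < log_b(a), work dominated by leaves), giving O(n^(log_4 48)).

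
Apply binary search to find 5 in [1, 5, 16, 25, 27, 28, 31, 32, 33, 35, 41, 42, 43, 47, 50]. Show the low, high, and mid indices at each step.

Binary search for 5 in [1, 5, 16, 25, 27, 28, 31, 32, 33, 35, 41, 42, 43, 47, 50]:

lo=0, hi=14, mid=7, arr[mid]=32 -> 32 > 5, search left half
lo=0, hi=6, mid=3, arr[mid]=25 -> 25 > 5, search left half
lo=0, hi=2, mid=1, arr[mid]=5 -> Found target at index 1!

Binary search finds 5 at index 1 after 3 comparisons. The search repeatedly halves the search space by comparing with the middle element.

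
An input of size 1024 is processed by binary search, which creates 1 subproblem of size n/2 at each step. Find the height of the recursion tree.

For divide and conquer with division factor 2:

Problem sizes at each level:
Level 0: 1024
Level 1: 512
Level 2: 256
Level 3: 128
Level 4: 64
Level 5: 32
Level 6: 16
Level 7: 8
Level 8: 4
Level 9: 2
Level 10: 1

The root is level 0 and the size-1 base case is level 10 (the tree spans levels 0 through 10, i.e. 11 levels counting the root), so the depth is the number of divisions: log_2(1024) = 10

The recursion tree depth is log_2(1024) = 10. At each level, the problem size is divided by 2, so it takes 10 divisions to reduce to a base case of size 1. The algorithm makes 1 recursive call at each level.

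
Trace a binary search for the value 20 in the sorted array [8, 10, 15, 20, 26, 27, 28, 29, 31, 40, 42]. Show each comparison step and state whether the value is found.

Binary search for 20 in [8, 10, 15, 20, 26, 27, 28, 29, 31, 40, 42]:

lo=0, hi=10, mid=5, arr[mid]=27 -> 27 > 20, search left half
lo=0, hi=4, mid=2, arr[mid]=15 -> 15 < 20, search right half
lo=3, hi=4, mid=3, arr[mid]=20 -> Found target at index 3!

Binary search finds 20 at index 3 after 3 comparisons. The search repeatedly halves the search space by comparing with the middle element.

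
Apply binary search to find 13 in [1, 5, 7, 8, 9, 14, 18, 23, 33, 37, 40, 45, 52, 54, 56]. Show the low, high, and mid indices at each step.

Binary search for 13 in [1, 5, 7, 8, 9, 14, 18, 23, 33, 37, 40, 45, 52, 54, 56]:

lo=0, hi=14, mid=7, arr[mid]=23 -> 23 > 13, search left half
lo=0, hi=6, mid=3, arr[mid]=8 -> 8 < 13, search right half
lo=4, hi=6, mid=5, arr[mid]=14 -> 14 > 13, search left half
lo=4, hi=4, mid=4, arr[mid]=9 -> 9 < 13, search right half
lo=5 > hi=4, target 13 not found

Binary search determines that 13 is not in the array after 4 comparisons. The search space was exhausted without finding the target.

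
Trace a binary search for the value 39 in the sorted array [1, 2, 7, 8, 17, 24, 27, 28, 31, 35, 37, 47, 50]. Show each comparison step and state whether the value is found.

Binary search for 39 in [1, 2, 7, 8, 17, 24, 27, 28, 31, 35, 37, 47, 50]:

lo=0, hi=12, mid=6, arr[mid]=27 -> 27 < 39, search right half
lo=7, hi=12, mid=9, arr[mid]=35 -> 35 < 39, search right half
lo=10, hi=12, mid=11, arr[mid]=47 -> 47 > 39, search left half
lo=10, hi=10, mid=10, arr[mid]=37 -> 37 < 39, search right half
lo=11 > hi=10, target 39 not found

Binary search determines that 39 is not in the array after 4 comparisons. The search space was exhausted without finding the target.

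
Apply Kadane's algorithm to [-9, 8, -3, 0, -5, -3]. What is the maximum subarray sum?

Using Kadane's algorithm on [-9, 8, -3, 0, -5, -3]:

Scanning through the array:
Position 1 (value 8): max_ending_here = 8, max_so_far = 8
Position 2 (value -3): max_ending_here = 5, max_so_far = 8
Position 3 (value 0): max_ending_here = 5, max_so_far = 8
Position 4 (value -5): max_ending_here = 0, max_so_far = 8
Position 5 (value -3): max_ending_here = -3, max_so_far = 8

Maximum subarray: [8]
Maximum sum: 8

The maximum subarray is [8] with sum 8. This subarray runs from index 1 to index 1.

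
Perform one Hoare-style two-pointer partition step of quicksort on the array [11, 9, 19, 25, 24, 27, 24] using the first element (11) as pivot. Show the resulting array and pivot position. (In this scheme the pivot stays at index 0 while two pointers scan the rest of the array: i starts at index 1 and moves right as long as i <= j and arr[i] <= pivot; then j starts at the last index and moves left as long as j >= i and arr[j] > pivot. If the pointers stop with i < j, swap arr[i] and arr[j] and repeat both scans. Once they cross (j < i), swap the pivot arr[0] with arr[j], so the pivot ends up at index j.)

Hoare-style two-pointer partition with pivot = 11:

Initial array: [11, 9, 19, 25, 24, 27, 24]

Pointers start at i = 1, j = 6.
i ends at 2, j ends at 1: the pointers have crossed (j < i), so scanning stops.

Swap pivot arr[0] with arr[1] to place pivot at position 1: [9, 11, 19, 25, 24, 27, 24]
Pivot position: 1

After partitioning with pivot 11, the array becomes [9, 11, 19, 25, 24, 27, 24]. The pivot is placed at index 1. All elements to the left of the pivot are <= 11, and all elements to the right are > 11.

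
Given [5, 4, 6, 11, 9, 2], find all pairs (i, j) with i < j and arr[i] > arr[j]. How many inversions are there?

Finding inversions in [5, 4, 6, 11, 9, 2]:

(0, 1): arr[0]=5 > arr[1]=4
(0, 5): arr[0]=5 > arr[5]=2
(1, 5): arr[1]=4 > arr[5]=2
(2, 5): arr[2]=6 > arr[5]=2
(3, 4): arr[3]=11 > arr[4]=9
(3, 5): arr[3]=11 > arr[5]=2
(4, 5): arr[4]=9 > arr[5]=2

Total inversions: 7

The array has 7 inversion(s): (0,1), (0,5), (1,5), (2,5), (3,4), (3,5), (4,5). Each pair (i,j) satisfies i < j and arr[i] > arr[j].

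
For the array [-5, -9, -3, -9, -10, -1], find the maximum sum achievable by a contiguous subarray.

Using Kadane's algorithm on [-5, -9, -3, -9, -10, -1]:

Scanning through the array:
Position 1 (value -9): max_ending_here = -9, max_so_far = -5
Position 2 (value -3): max_ending_here = -3, max_so_far = -3
Position 3 (value -9): max_ending_here = -9, max_so_far = -3
Position 4 (value -10): max_ending_here = -10, max_so_far = -3
Position 5 (value -1): max_ending_here = -1, max_so_far = -1

Maximum subarray: [-1]
Maximum sum: -1

The maximum subarray is [-1] with sum -1. This subarray runs from index 5 to index 5.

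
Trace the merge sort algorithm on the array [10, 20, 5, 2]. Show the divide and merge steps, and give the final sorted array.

Merge sort trace:

Split: [10, 20, 5, 2] -> [10, 20] and [5, 2]
  Split: [10, 20] -> [10] and [20]
  Merge: [10] + [20] -> [10, 20]
  Split: [5, 2] -> [5] and [2]
  Merge: [5] + [2] -> [2, 5]
Merge: [10, 20] + [2, 5] -> [2, 5, 10, 20]

Final sorted array: [2, 5, 10, 20]

The merge sort proceeds by recursively splitting the array and merging sorted halves.
After all merges, the sorted array is [2, 5, 10, 20].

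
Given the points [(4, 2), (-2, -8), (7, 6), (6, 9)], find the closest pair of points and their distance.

Computing all pairwise distances among 4 points:

d((4, 2), (-2, -8)) = 11.6619
d((4, 2), (7, 6)) = 5.0
d((4, 2), (6, 9)) = 7.2801
d((-2, -8), (7, 6)) = 16.6433
d((-2, -8), (6, 9)) = 18.7883
d((7, 6), (6, 9)) = 3.1623 <-- minimum

Closest pair: (7, 6) and (6, 9) with distance 3.1623

The closest pair is (7, 6) and (6, 9) with Euclidean distance 3.1623. For 4 points, brute-force pairwise comparison is shown above. For large n, the divide-and-conquer algorithm (sort by x, recurse on halves, check the dividing strip) achieves O(n log n).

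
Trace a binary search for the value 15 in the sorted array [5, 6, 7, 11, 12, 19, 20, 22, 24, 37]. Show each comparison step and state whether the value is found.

Binary search for 15 in [5, 6, 7, 11, 12, 19, 20, 22, 24, 37]:

lo=0, hi=9, mid=4, arr[mid]=12 -> 12 < 15, search right half
lo=5, hi=9, mid=7, arr[mid]=22 -> 22 > 15, search left half
lo=5, hi=6, mid=5, arr[mid]=19 -> 19 > 15, search left half
lo=5 > hi=4, target 15 not found

Binary search determines that 15 is not in the array after 3 comparisons. The search space was exhausted without finding the target.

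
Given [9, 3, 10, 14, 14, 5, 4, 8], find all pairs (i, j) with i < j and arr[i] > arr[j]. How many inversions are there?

Finding inversions in [9, 3, 10, 14, 14, 5, 4, 8]:

(0, 1): arr[0]=9 > arr[1]=3
(0, 5): arr[0]=9 > arr[5]=5
(0, 6): arr[0]=9 > arr[6]=4
(0, 7): arr[0]=9 > arr[7]=8
(2, 5): arr[2]=10 > arr[5]=5
(2, 6): arr[2]=10 > arr[6]=4
(2, 7): arr[2]=10 > arr[7]=8
(3, 5): arr[3]=14 > arr[5]=5
(3, 6): arr[3]=14 > arr[6]=4
(3, 7): arr[3]=14 > arr[7]=8
(4, 5): arr[4]=14 > arr[5]=5
(4, 6): arr[4]=14 > arr[6]=4
(4, 7): arr[4]=14 > arr[7]=8
(5, 6): arr[5]=5 > arr[6]=4

Total inversions: 14

The array has 14 inversion(s): (0,1), (0,5), (0,6), (0,7), (2,5), (2,6), (2,7), (3,5), (3,6), (3,7), (4,5), (4,6), (4,7), (5,6). Each pair (i,j) satisfies i < j and arr[i] > arr[j].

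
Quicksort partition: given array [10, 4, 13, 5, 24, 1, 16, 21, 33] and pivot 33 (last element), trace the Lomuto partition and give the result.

Lomuto partition with pivot = 33:

Initial array: [10, 4, 13, 5, 24, 1, 16, 21, 33]

arr[0]=10 <= 33: swap with position 0, array becomes [10, 4, 13, 5, 24, 1, 16, 21, 33]
arr[1]=4 <= 33: swap with position 1, array becomes [10, 4, 13, 5, 24, 1, 16, 21, 33]
arr[2]=13 <= 33: swap with position 2, array becomes [10, 4, 13, 5, 24, 1, 16, 21, 33]
arr[3]=5 <= 33: swap with position 3, array becomes [10, 4, 13, 5, 24, 1, 16, 21, 33]
arr[4]=24 <= 33: swap with position 4, array becomes [10, 4, 13, 5, 24, 1, 16, 21, 33]
arr[5]=1 <= 33: swap with position 5, array becomes [10, 4, 13, 5, 24, 1, 16, 21, 33]
arr[6]=16 <= 33: swap with position 6, array becomes [10, 4, 13, 5, 24, 1, 16, 21, 33]
arr[7]=21 <= 33: swap with position 7, array becomes [10, 4, 13, 5, 24, 1, 16, 21, 33]

Place pivot at position 8: [10, 4, 13, 5, 24, 1, 16, 21, 33]
Pivot position: 8

After partitioning with pivot 33, the array becomes [10, 4, 13, 5, 24, 1, 16, 21, 33]. The pivot is placed at index 8. All elements to the left of the pivot are <= 33, and all elements to the right are > 33.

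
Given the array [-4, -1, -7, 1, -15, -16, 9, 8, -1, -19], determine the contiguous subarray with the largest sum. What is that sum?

Using Kadane's algorithm on [-4, -1, -7, 1, -15, -16, 9, 8, -1, -19]:

Scanning through the array:
Position 1 (value -1): max_ending_here = -1, max_so_far = -1
Position 2 (value -7): max_ending_here = -7, max_so_far = -1
Position 3 (value 1): max_ending_here = 1, max_so_far = 1
Position 4 (value -15): max_ending_here = -14, max_so_far = 1
Position 5 (value -16): max_ending_here = -16, max_so_far = 1
Position 6 (value 9): max_ending_here = 9, max_so_far = 9
Position 7 (value 8): max_ending_here = 17, max_so_far = 17
Position 8 (value -1): max_ending_here = 16, max_so_far = 17
Position 9 (value -19): max_ending_here = -3, max_so_far = 17

Maximum subarray: [9, 8]
Maximum sum: 17

The maximum subarray is [9, 8] with sum 17. This subarray runs from index 6 to index 7.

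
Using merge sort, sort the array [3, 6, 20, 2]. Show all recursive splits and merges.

Merge sort trace:

Split: [3, 6, 20, 2] -> [3, 6] and [20, 2]
  Split: [3, 6] -> [3] and [6]
  Merge: [3] + [6] -> [3, 6]
  Split: [20, 2] -> [20] and [2]
  Merge: [20] + [2] -> [2, 20]
Merge: [3, 6] + [2, 20] -> [2, 3, 6, 20]

Final sorted array: [2, 3, 6, 20]

The merge sort proceeds by recursively splitting the array and merging sorted halves.
After all merges, the sorted array is [2, 3, 6, 20].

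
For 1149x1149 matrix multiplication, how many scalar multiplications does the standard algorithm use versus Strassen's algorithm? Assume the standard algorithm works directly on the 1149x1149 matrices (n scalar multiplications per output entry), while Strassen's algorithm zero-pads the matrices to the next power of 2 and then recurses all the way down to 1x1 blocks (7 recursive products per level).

Matrix multiplication for 1149x1149 matrices:

Strassen's algorithm requires power-of-2 dimensions. Pad 1149x1149 to 2048x2048 (next power of 2).

Standard algorithm: 1149^3 = 1516910949 multiplications
Strassen's algorithm: 7^(log2(2048)) = 7^11 = 1977326743 multiplications
Difference: 1516910949 - 1977326743 = -460415794 (Strassen uses MORE here due to padding overhead — for small or just-over-power-of-2 n, padding can outweigh the per-level savings)

Standard: 1516910949 multiplications (1149^3). Strassen: 1977326743 multiplications (7^11, after padding to 2048x2048). Strassen reduces 8 recursive multiplications to 7 at each level.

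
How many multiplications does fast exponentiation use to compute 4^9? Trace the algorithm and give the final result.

Computing 4^9 by squaring (build up from 4^1; each line after the first costs one multiplication):

4^1 = 4
4^2 = (4^1)^2 = 4^2 = 16
4^4 = (4^2)^2 = 16^2 = 256
4^8 = (4^4)^2 = 256^2 = 65536
4^9 = 4 * 4^8 = 4 * 65536 = 262144

Result: 262144
Multiplications needed: 4 (4 lines after 4^1)

4^9 = 262144. Using exponentiation by squaring, this requires 4 multiplications. The key idea: if the exponent is even, square the half-power; if odd, multiply by the base once.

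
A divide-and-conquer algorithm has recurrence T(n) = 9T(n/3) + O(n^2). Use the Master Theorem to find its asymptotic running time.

Master Theorem for T(n) = 9T(n/3) + O(n^2):

a = 9, b = 3, c = 2
log_b(a) = log_3(9) = 2.0000

Case 2: c = 2 = log_3(9) = 2.0000
T(n) = O(n^2 log n) = O(n^2 log n)

For T(n) = 9T(n/3) + O(n^2): log_3(9) = 2.0000. This is Case 2 of the Master Theorem (c = log_b(a), equal work at all levels), giving O(n^2 log n).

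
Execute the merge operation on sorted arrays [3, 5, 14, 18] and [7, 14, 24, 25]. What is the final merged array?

Merging process:

Compare 3 vs 7: take 3 from left. Merged: [3]
Compare 5 vs 7: take 5 from left. Merged: [3, 5]
Compare 14 vs 7: take 7 from right. Merged: [3, 5, 7]
Compare 14 vs 14: take 14 from left. Merged: [3, 5, 7, 14]
Compare 18 vs 14: take 14 from right. Merged: [3, 5, 7, 14, 14]
Compare 18 vs 24: take 18 from left. Merged: [3, 5, 7, 14, 14, 18]
Append remaining from right: [24, 25]. Merged: [3, 5, 7, 14, 14, 18, 24, 25]

Final merged array: [3, 5, 7, 14, 14, 18, 24, 25]
Total comparisons: 6

The merged array is [3, 5, 7, 14, 14, 18, 24, 25], requiring 6 comparisons. The merge step runs in O(n) time where n is the total number of elements.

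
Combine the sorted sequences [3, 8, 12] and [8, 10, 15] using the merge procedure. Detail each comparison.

Merging process:

Compare 3 vs 8: take 3 from left. Merged: [3]
Compare 8 vs 8: take 8 from left. Merged: [3, 8]
Compare 12 vs 8: take 8 from right. Merged: [3, 8, 8]
Compare 12 vs 10: take 10 from right. Merged: [3, 8, 8, 10]
Compare 12 vs 15: take 12 from left. Merged: [3, 8, 8, 10, 12]
Append remaining from right: [15]. Merged: [3, 8, 8, 10, 12, 15]

Final merged array: [3, 8, 8, 10, 12, 15]
Total comparisons: 5

The merged array is [3, 8, 8, 10, 12, 15], requiring 5 comparisons. The merge step runs in O(n) time where n is the total number of elements.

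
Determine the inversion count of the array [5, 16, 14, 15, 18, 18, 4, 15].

Finding inversions in [5, 16, 14, 15, 18, 18, 4, 15]:

(0, 6): arr[0]=5 > arr[6]=4
(1, 2): arr[1]=16 > arr[2]=14
(1, 3): arr[1]=16 > arr[3]=15
(1, 6): arr[1]=16 > arr[6]=4
(1, 7): arr[1]=16 > arr[7]=15
(2, 6): arr[2]=14 > arr[6]=4
(3, 6): arr[3]=15 > arr[6]=4
(4, 6): arr[4]=18 > arr[6]=4
(4, 7): arr[4]=18 > arr[7]=15
(5, 6): arr[5]=18 > arr[6]=4
(5, 7): arr[5]=18 > arr[7]=15

Total inversions: 11

The array has 11 inversion(s): (0,6), (1,2), (1,3), (1,6), (1,7), (2,6), (3,6), (4,6), (4,7), (5,6), (5,7). Each pair (i,j) satisfies i < j and arr[i] > arr[j].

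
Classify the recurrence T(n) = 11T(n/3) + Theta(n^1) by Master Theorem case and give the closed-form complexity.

Master Theorem for T(n) = 11T(n/3) + O(n^1):

a = 11, b = 3, c = 1
log_b(a) = log_3(11) = 2.1827

Case 1: c = 1 < log_3(11) = 2.1827
T(n) = O(n^(log_3 11))

For T(n) = 11T(n/3) + O(n^1): log_3(11) = 2.1827. This is Case 1 of the Master Theorem (c < log_b(a), work dominated by leaves), giving O(n^(log_3 11)).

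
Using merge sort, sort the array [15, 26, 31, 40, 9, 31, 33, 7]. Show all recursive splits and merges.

Merge sort trace:

Split: [15, 26, 31, 40, 9, 31, 33, 7] -> [15, 26, 31, 40] and [9, 31, 33, 7]
  Split: [15, 26, 31, 40] -> [15, 26] and [31, 40]
    Split: [15, 26] -> [15] and [26]
    Merge: [15] + [26] -> [15, 26]
    Split: [31, 40] -> [31] and [40]
    Merge: [31] + [40] -> [31, 40]
  Merge: [15, 26] + [31, 40] -> [15, 26, 31, 40]
  Split: [9, 31, 33, 7] -> [9, 31] and [33, 7]
    Split: [9, 31] -> [9] and [31]
    Merge: [9] + [31] -> [9, 31]
    Split: [33, 7] -> [33] and [7]
    Merge: [33] + [7] -> [7, 33]
  Merge: [9, 31] + [7, 33] -> [7, 9, 31, 33]
Merge: [15, 26, 31, 40] + [7, 9, 31, 33] -> [7, 9, 15, 26, 31, 31, 33, 40]

Final sorted array: [7, 9, 15, 26, 31, 31, 33, 40]

The merge sort proceeds by recursively splitting the array and merging sorted halves.
After all merges, the sorted array is [7, 9, 15, 26, 31, 31, 33, 40].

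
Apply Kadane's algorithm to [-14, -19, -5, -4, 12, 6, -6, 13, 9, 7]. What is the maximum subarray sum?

Using Kadane's algorithm on [-14, -19, -5, -4, 12, 6, -6, 13, 9, 7]:

Scanning through the array:
Position 1 (value -19): max_ending_here = -19, max_so_far = -14
Position 2 (value -5): max_ending_here = -5, max_so_far = -5
Position 3 (value -4): max_ending_here = -4, max_so_far = -4
Position 4 (value 12): max_ending_here = 12, max_so_far = 12
Position 5 (value 6): max_ending_here = 18, max_so_far = 18
Position 6 (value -6): max_ending_here = 12, max_so_far = 18
Position 7 (value 13): max_ending_here = 25, max_so_far = 25
Position 8 (value 9): max_ending_here = 34, max_so_far = 34
Position 9 (value 7): max_ending_here = 41, max_so_far = 41

Maximum subarray: [12, 6, -6, 13, 9, 7]
Maximum sum: 41

The maximum subarray is [12, 6, -6, 13, 9, 7] with sum 41. This subarray runs from index 4 to index 9.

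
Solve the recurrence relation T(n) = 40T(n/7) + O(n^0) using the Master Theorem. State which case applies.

Master Theorem for T(n) = 40T(n/7) + O(n^0):

a = 40, b = 7, c = 0
log_b(a) = log_7(40) = 1.8957

Case 1: c = 0 < log_7(40) = 1.8957
T(n) = O(n^(log_7 40))

For T(n) = 40T(n/7) + O(n^0): log_7(40) = 1.8957. This is Case 1 of the Master Theorem (c < log_b(a), work dominated by leaves), giving O(n^(log_7 40)).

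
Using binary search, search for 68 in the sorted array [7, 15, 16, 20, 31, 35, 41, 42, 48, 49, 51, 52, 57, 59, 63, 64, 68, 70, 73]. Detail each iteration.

Binary search for 68 in [7, 15, 16, 20, 31, 35, 41, 42, 48, 49, 51, 52, 57, 59, 63, 64, 68, 70, 73]:

lo=0, hi=18, mid=9, arr[mid]=49 -> 49 < 68, search right half
lo=10, hi=18, mid=14, arr[mid]=63 -> 63 < 68, search right half
lo=15, hi=18, mid=16, arr[mid]=68 -> Found target at index 16!

Binary search finds 68 at index 16 after 3 comparisons. The search repeatedly halves the search space by comparing with the middle element.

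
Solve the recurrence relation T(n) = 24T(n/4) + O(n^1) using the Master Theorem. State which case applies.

Master Theorem for T(n) = 24T(n/4) + O(n^1):

a = 24, b = 4, c = 1
log_b(a) = log_4(24) = 2.2925

Case 1: c = 1 < log_4(24) = 2.2925
T(n) = O(n^(log_4 24))

For T(n) = 24T(n/4) + O(n^1): log_4(24) = 2.2925. This is Case 1 of the Master Theorem (c < log_b(a), work dominated by leaves), giving O(n^(log_4 24)).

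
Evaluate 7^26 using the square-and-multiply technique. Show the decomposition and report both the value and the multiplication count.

Computing 7^26 by squaring (build up from 7^1; each line after the first costs one multiplication):

7^1 = 7
7^2 = (7^1)^2 = 7^2 = 49
7^3 = 7 * 7^2 = 7 * 49 = 343
7^6 = (7^3)^2 = 343^2 = 117649
7^12 = (7^6)^2 = 117649^2 = 13841287201
7^13 = 7 * 7^12 = 7 * 13841287201 = 96889010407
7^26 = (7^13)^2 = 96889010407^2 = 9387480337647754305649

Result: 9387480337647754305649
Multiplications needed: 6 (6 lines after 7^1)

7^26 = 9387480337647754305649. Using exponentiation by squaring, this requires 6 multiplications. The key idea: if the exponent is even, square the half-power; if odd, multiply by the base once.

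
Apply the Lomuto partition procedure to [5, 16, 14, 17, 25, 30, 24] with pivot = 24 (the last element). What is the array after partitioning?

Lomuto partition with pivot = 24:

Initial array: [5, 16, 14, 17, 25, 30, 24]

arr[0]=5 <= 24: swap with position 0, array becomes [5, 16, 14, 17, 25, 30, 24]
arr[1]=16 <= 24: swap with position 1, array becomes [5, 16, 14, 17, 25, 30, 24]
arr[2]=14 <= 24: swap with position 2, array becomes [5, 16, 14, 17, 25, 30, 24]
arr[3]=17 <= 24: swap with position 3, array becomes [5, 16, 14, 17, 25, 30, 24]
arr[4]=25 > 24: no swap
arr[5]=30 > 24: no swap

Place pivot at position 4: [5, 16, 14, 17, 24, 30, 25]
Pivot position: 4

After partitioning with pivot 24, the array becomes [5, 16, 14, 17, 24, 30, 25]. The pivot is placed at index 4. All elements to the left of the pivot are <= 24, and all elements to the right are > 24.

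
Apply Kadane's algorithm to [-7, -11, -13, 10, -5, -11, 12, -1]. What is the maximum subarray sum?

Using Kadane's algorithm on [-7, -11, -13, 10, -5, -11, 12, -1]:

Scanning through the array:
Position 1 (value -11): max_ending_here = -11, max_so_far = -7
Position 2 (value -13): max_ending_here = -13, max_so_far = -7
Position 3 (value 10): max_ending_here = 10, max_so_far = 10
Position 4 (value -5): max_ending_here = 5, max_so_far = 10
Position 5 (value -11): max_ending_here = -6, max_so_far = 10
Position 6 (value 12): max_ending_here = 12, max_so_far = 12
Position 7 (value -1): max_ending_here = 11, max_so_far = 12

Maximum subarray: [12]
Maximum sum: 12

The maximum subarray is [12] with sum 12. This subarray runs from index 6 to index 6.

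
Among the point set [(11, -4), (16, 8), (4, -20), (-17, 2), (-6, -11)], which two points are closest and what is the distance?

Computing all pairwise distances among 5 points:

d((11, -4), (16, 8)) = 13.0 <-- minimum
d((11, -4), (4, -20)) = 17.4642
d((11, -4), (-17, 2)) = 28.6356
d((11, -4), (-6, -11)) = 18.3848
d((16, 8), (4, -20)) = 30.4631
d((16, 8), (-17, 2)) = 33.541
d((16, 8), (-6, -11)) = 29.0689
d((4, -20), (-17, 2)) = 30.4138
d((4, -20), (-6, -11)) = 13.4536
d((-17, 2), (-6, -11)) = 17.0294

Closest pair: (11, -4) and (16, 8) with distance 13.0

The closest pair is (11, -4) and (16, 8) with Euclidean distance 13.0. For 5 points, brute-force pairwise comparison is shown above. For large n, the divide-and-conquer algorithm (sort by x, recurse on halves, check the dividing strip) achieves O(n log n).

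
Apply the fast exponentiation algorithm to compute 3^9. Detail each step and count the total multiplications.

Computing 3^9 by squaring (build up from 3^1; each line after the first costs one multiplication):

3^1 = 3
3^2 = (3^1)^2 = 3^2 = 9
3^4 = (3^2)^2 = 9^2 = 81
3^8 = (3^4)^2 = 81^2 = 6561
3^9 = 3 * 3^8 = 3 * 6561 = 19683

Result: 19683
Multiplications needed: 4 (4 lines after 3^1)

3^9 = 19683. Using exponentiation by squaring, this requires 4 multiplications. The key idea: if the exponent is even, square the half-power; if odd, multiply by the base once.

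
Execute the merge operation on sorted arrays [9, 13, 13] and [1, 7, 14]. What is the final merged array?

Merging process:

Compare 9 vs 1: take 1 from right. Merged: [1]
Compare 9 vs 7: take 7 from right. Merged: [1, 7]
Compare 9 vs 14: take 9 from left. Merged: [1, 7, 9]
Compare 13 vs 14: take 13 from left. Merged: [1, 7, 9, 13]
Compare 13 vs 14: take 13 from left. Merged: [1, 7, 9, 13, 13]
Append remaining from right: [14]. Merged: [1, 7, 9, 13, 13, 14]

Final merged array: [1, 7, 9, 13, 13, 14]
Total comparisons: 5

The merged array is [1, 7, 9, 13, 13, 14], requiring 5 comparisons. The merge step runs in O(n) time where n is the total number of elements.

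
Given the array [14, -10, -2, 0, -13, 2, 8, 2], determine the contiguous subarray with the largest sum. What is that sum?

Using Kadane's algorithm on [14, -10, -2, 0, -13, 2, 8, 2]:

Scanning through the array:
Position 1 (value -10): max_ending_here = 4, max_so_far = 14
Position 2 (value -2): max_ending_here = 2, max_so_far = 14
Position 3 (value 0): max_ending_here = 2, max_so_far = 14
Position 4 (value -13): max_ending_here = -11, max_so_far = 14
Position 5 (value 2): max_ending_here = 2, max_so_far = 14
Position 6 (value 8): max_ending_here = 10, max_so_far = 14
Position 7 (value 2): max_ending_here = 12, max_so_far = 14

Maximum subarray: [14]
Maximum sum: 14

The maximum subarray is [14] with sum 14. This subarray runs from index 0 to index 0.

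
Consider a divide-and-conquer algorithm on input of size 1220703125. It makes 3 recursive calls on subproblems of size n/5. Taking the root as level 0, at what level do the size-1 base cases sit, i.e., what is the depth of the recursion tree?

For divide and conquer with division factor 5:

Problem sizes at each level:
Level 0: 1220703125
Level 1: 244140625
Level 2: 48828125
Level 3: 9765625
Level 4: 1953125
Level 5: 390625
Level 6: 78125
Level 7: 15625
Level 8: 3125
Level 9: 625
Level 10: 125
Level 11: 25
Level 12: 5
Level 13: 1

The root is level 0 and the size-1 base case is level 13 (the tree spans levels 0 through 13, i.e. 14 levels counting the root), so the depth is the number of divisions: log_5(1220703125) = 13

The recursion tree depth is log_5(1220703125) = 13. At each level, the problem size is divided by 5, so it takes 13 divisions to reduce to a base case of size 1. The algorithm makes 3 recursive calls at each level.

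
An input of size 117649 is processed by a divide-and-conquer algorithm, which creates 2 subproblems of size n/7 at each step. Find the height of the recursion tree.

For divide and conquer with division factor 7:

Problem sizes at each level:
Level 0: 117649
Level 1: 16807
Level 2: 2401
Level 3: 343
Level 4: 49
Level 5: 7
Level 6: 1

The root is level 0 and the size-1 base case is level 6 (the tree spans levels 0 through 6, i.e. 7 levels counting the root), so the depth is the number of divisions: log_7(117649) = 6

The recursion tree depth is log_7(117649) = 6. At each level, the problem size is divided by 7, so it takes 6 divisions to reduce to a base case of size 1. The algorithm makes 2 recursive calls at each level.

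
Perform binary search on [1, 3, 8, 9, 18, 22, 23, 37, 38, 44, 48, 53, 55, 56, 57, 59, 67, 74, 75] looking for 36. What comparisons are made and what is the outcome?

Binary search for 36 in [1, 3, 8, 9, 18, 22, 23, 37, 38, 44, 48, 53, 55, 56, 57, 59, 67, 74, 75]:

lo=0, hi=18, mid=9, arr[mid]=44 -> 44 > 36, search left half
lo=0, hi=8, mid=4, arr[mid]=18 -> 18 < 36, search right half
lo=5, hi=8, mid=6, arr[mid]=23 -> 23 < 36, search right half
lo=7, hi=8, mid=7, arr[mid]=37 -> 37 > 36, search left half
lo=7 > hi=6, target 36 not found

Binary search determines that 36 is not in the array after 4 comparisons. The search space was exhausted without finding the target.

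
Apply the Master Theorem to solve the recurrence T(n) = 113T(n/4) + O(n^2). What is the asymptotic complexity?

Master Theorem for T(n) = 113T(n/4) + O(n^2):

a = 113, b = 4, c = 2
log_b(a) = log_4(113) = 3.4101

Case 1: c = 2 < log_4(113) = 3.4101
T(n) = O(n^(log_4 113))

For T(n) = 113T(n/4) + O(n^2): log_4(113) = 3.4101. This is Case 1 of the Master Theorem (c < log_b(a), work dominated by leaves), giving O(n^(log_4 113)).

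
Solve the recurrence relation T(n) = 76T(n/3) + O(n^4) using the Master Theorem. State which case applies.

Master Theorem for T(n) = 76T(n/3) + O(n^4):

a = 76, b = 3, c = 4
log_b(a) = log_3(76) = 3.9420

Case 3: c = 4 > log_3(76) = 3.9420
T(n) = O(n^4) = O(n^4)

For T(n) = 76T(n/3) + O(n^4): log_3(76) = 3.9420. This is Case 3 of the Master Theorem (c > log_b(a), work dominated by root), giving O(n^4).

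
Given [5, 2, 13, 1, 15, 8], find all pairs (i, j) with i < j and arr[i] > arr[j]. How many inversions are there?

Finding inversions in [5, 2, 13, 1, 15, 8]:

(0, 1): arr[0]=5 > arr[1]=2
(0, 3): arr[0]=5 > arr[3]=1
(1, 3): arr[1]=2 > arr[3]=1
(2, 3): arr[2]=13 > arr[3]=1
(2, 5): arr[2]=13 > arr[5]=8
(4, 5): arr[4]=15 > arr[5]=8

Total inversions: 6

The array has 6 inversion(s): (0,1), (0,3), (1,3), (2,3), (2,5), (4,5). Each pair (i,j) satisfies i < j and arr[i] > arr[j].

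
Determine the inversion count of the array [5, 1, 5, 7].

Finding inversions in [5, 1, 5, 7]:

(0, 1): arr[0]=5 > arr[1]=1

Total inversions: 1

The array has 1 inversion(s): (0,1). Each pair (i,j) satisfies i < j and arr[i] > arr[j].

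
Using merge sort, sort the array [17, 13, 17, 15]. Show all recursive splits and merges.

Merge sort trace:

Split: [17, 13, 17, 15] -> [17, 13] and [17, 15]
  Split: [17, 13] -> [17] and [13]
  Merge: [17] + [13] -> [13, 17]
  Split: [17, 15] -> [17] and [15]
  Merge: [17] + [15] -> [15, 17]
Merge: [13, 17] + [15, 17] -> [13, 15, 17, 17]

Final sorted array: [13, 15, 17, 17]

The merge sort proceeds by recursively splitting the array and merging sorted halves.
After all merges, the sorted array is [13, 15, 17, 17].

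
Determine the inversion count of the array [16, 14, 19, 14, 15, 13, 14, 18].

Finding inversions in [16, 14, 19, 14, 15, 13, 14, 18]:

(0, 1): arr[0]=16 > arr[1]=14
(0, 3): arr[0]=16 > arr[3]=14
(0, 4): arr[0]=16 > arr[4]=15
(0, 5): arr[0]=16 > arr[5]=13
(0, 6): arr[0]=16 > arr[6]=14
(1, 5): arr[1]=14 > arr[5]=13
(2, 3): arr[2]=19 > arr[3]=14
(2, 4): arr[2]=19 > arr[4]=15
(2, 5): arr[2]=19 > arr[5]=13
(2, 6): arr[2]=19 > arr[6]=14
(2, 7): arr[2]=19 > arr[7]=18
(3, 5): arr[3]=14 > arr[5]=13
(4, 5): arr[4]=15 > arr[5]=13
(4, 6): arr[4]=15 > arr[6]=14

Total inversions: 14

The array has 14 inversion(s): (0,1), (0,3), (0,4), (0,5), (0,6), (1,5), (2,3), (2,4), (2,5), (2,6), (2,7), (3,5), (4,5), (4,6). Each pair (i,j) satisfies i < j and arr[i] > arr[j].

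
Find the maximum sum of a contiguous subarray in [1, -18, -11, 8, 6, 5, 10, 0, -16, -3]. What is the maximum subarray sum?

Using Kadane's algorithm on [1, -18, -11, 8, 6, 5, 10, 0, -16, -3]:

Scanning through the array:
Position 1 (value -18): max_ending_here = -17, max_so_far = 1
Position 2 (value -11): max_ending_here = -11, max_so_far = 1
Position 3 (value 8): max_ending_here = 8, max_so_far = 8
Position 4 (value 6): max_ending_here = 14, max_so_far = 14
Position 5 (value 5): max_ending_here = 19, max_so_far = 19
Position 6 (value 10): max_ending_here = 29, max_so_far = 29
Position 7 (value 0): max_ending_here = 29, max_so_far = 29
Position 8 (value -16): max_ending_here = 13, max_so_far = 29
Position 9 (value -3): max_ending_here = 10, max_so_far = 29

Maximum subarray: [8, 6, 5, 10]
Maximum sum: 29

The maximum subarray is [8, 6, 5, 10] with sum 29. This subarray runs from index 3 to index 6.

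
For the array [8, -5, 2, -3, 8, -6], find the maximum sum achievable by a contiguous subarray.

Using Kadane's algorithm on [8, -5, 2, -3, 8, -6]:

Scanning through the array:
Position 1 (value -5): max_ending_here = 3, max_so_far = 8
Position 2 (value 2): max_ending_here = 5, max_so_far = 8
Position 3 (value -3): max_ending_here = 2, max_so_far = 8
Position 4 (value 8): max_ending_here = 10, max_so_far = 10
Position 5 (value -6): max_ending_here = 4, max_so_far = 10

Maximum subarray: [8, -5, 2, -3, 8]
Maximum sum: 10

The maximum subarray is [8, -5, 2, -3, 8] with sum 10. This subarray runs from index 0 to index 4.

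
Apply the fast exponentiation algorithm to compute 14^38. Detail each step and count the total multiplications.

Computing 14^38 by squaring (build up from 14^1; each line after the first costs one multiplication):

14^1 = 14
14^2 = (14^1)^2 = 14^2 = 196
14^4 = (14^2)^2 = 196^2 = 38416
14^8 = (14^4)^2 = 38416^2 = 1475789056
14^9 = 14 * 14^8 = 14 * 1475789056 = 20661046784
14^18 = (14^9)^2 = 20661046784^2 = 426878854210636742656
14^19 = 14 * 14^18 = 14 * 426878854210636742656 = 5976303958948914397184
14^38 = (14^19)^2 = 5976303958948914397184^2 = 35716209009748467500288285041727074107129856

Result: 35716209009748467500288285041727074107129856
Multiplications needed: 7 (7 lines after 14^1)

14^38 = 35716209009748467500288285041727074107129856. Using exponentiation by squaring, this requires 7 multiplications. The key idea: if the exponent is even, square the half-power; if odd, multiply by the base once.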